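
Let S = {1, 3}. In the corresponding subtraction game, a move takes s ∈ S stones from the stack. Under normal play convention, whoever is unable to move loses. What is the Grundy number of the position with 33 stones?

1

G(0) = 0
G(1) = mex{0} = 1
G(2) = mex{1} = 0
G(3) = mex{0,0} = 1
G(4) = mex{1,1} = 0
G(5) = mex{0,0} = 1
G(6) = mex{1,1} = 0
G(7) = mex{0,0} = 1
G(8) = mex{1,1} = 0
G(9) = mex{0,0} = 1
G(10) = mex{1,1} = 0
G(11) = mex{0,0} = 1
G(12) = mex{1,1} = 0
G(13) = mex{0,0} = 1
G(14) = mex{1,1} = 0
G(15) = mex{0,0} = 1
G(16) = mex{1,1} = 0
G(17) = mex{0,0} = 1
G(18) = mex{1,1} = 0
G(19) = mex{0,0} = 1
G(20) = mex{1,1} = 0
G(21) = mex{0,0} = 1
G(22) = mex{1,1} = 0
G(23) = mex{0,0} = 1
G(24) = mex{1,1} = 0
G(25) = mex{0,0} = 1
G(26) = mex{1,1} = 0
G(27) = mex{0,0} = 1
G(28) = mex{1,1} = 0
G(29) = mex{0,0} = 1
G(30) = mex{1,1} = 0
G(31) = mex{0,0} = 1
G(32) = mex{1,1} = 0
G(33) = mex{0,0} = 1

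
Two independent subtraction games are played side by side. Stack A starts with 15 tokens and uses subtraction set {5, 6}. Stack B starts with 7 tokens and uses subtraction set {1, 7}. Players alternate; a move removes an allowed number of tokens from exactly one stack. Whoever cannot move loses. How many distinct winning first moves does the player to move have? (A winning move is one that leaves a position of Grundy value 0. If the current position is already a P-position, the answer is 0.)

Stack A, S = {5, 6}:
G(0) = 0
G(1) = mex{} = 0
G(2) = mex{} = 0
G(3) = mex{} = 0
G(4) = mex{} = 0
G(5) = mex{0} = 1
G(6) = mex{0,0} = 1
G(7) = mex{0,0} = 1
G(8) = mex{0,0} = 1
G(9) = mex{0,0} = 1
G(10) = mex{1,0} = 2
G(11) = mex{1,1} = 0
G(12) = mex{1,1} = 0
G(13) = mex{1,1} = 0
G(14) = mex{1,1} = 0
G(15) = mex{2,1} = 0
G_A(15) = 0.
Stack B, S = {1, 7}:
G(0) = 0
G(1) = mex{0} = 1
G(2) = mex{1} = 0
G(3) = mex{0} = 1
G(4) = mex{1} = 0
G(5) = mex{0} = 1
G(6) = mex{1} = 0
G(7) = mex{0,0} = 1
G_B(7) = 1.
Combined Grundy value = 0 ⊕ 1 = 1.
A winning move leaves total XOR = 0, i.e. changes one component's Grundy value g to g ⊕ X where X is the current total.
Stack A: need g' = 0⊕1 = 1. Options: 15−5→G=2, 15−6→G=1. Hits: 1.
Stack B: need g' = 1⊕1 = 0. Options: 7−1→G=0, 7−7→G=0. Hits: 2.

3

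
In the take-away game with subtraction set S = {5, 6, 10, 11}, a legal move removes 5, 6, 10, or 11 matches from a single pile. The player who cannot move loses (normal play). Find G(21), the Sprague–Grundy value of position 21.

G(0) = 0
G(1) = mex{} = 0
G(2) = mex{} = 0
G(3) = mex{} = 0
G(4) = mex{} = 0
G(5) = mex{0} = 1
G(6) = mex{0,0} = 1
G(7) = mex{0,0} = 1
G(8) = mex{0,0} = 1
G(9) = mex{0,0} = 1
G(10) = mex{1,0,0} = 2
G(11) = mex{1,1,0,0} = 2
G(12) = mex{1,1,0,0} = 2
G(13) = mex{1,1,0,0} = 2
G(14) = mex{1,1,0,0} = 2
G(15) = mex{2,1,1,0} = 3
G(16) = mex{2,2,1,1} = 0
G(17) = mex{2,2,1,1} = 0
G(18) = mex{2,2,1,1} = 0
G(19) = mex{2,2,1,1} = 0
G(20) = mex{3,2,2,1} = 0
G(21) = mex{0,3,2,2} = 1

1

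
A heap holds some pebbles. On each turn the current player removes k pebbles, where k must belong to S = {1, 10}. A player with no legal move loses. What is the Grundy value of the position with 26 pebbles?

0

n :  0  1  2  3  4  5  6  7  8  9 10 11 12 13 14 15 16 17 18 19 20 21 22 23 24 25 26
G :  0  1  0  1  0  1  0  1  0  1  2  0  1  0  1  0  1  0  1  0  1  2  0  1  0  1  0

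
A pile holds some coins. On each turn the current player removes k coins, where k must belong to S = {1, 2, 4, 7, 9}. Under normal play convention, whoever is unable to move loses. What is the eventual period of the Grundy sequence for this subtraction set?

11

G(0) = 0
G(1) = mex{0} = 1
G(2) = mex{1,0} = 2
G(3) = mex{2,1} = 0
G(4) = mex{0,2,0} = 1
G(5) = mex{1,0,1} = 2
G(6) = mex{2,1,2} = 0
G(7) = mex{0,2,0,0} = 1
G(8) = mex{1,0,1,1} = 2
G(9) = mex{2,1,2,2,0} = 3
G(10) = mex{3,2,0,0,1} = 4
G(11) = mex{4,3,1,1,2} = 0
G(12) = mex{0,4,2,2,0} = 1
G(13) = mex{1,0,3,0,1} = 2
G(14) = mex{2,1,4,1,2} = 0
G(15) = mex{0,2,0,2,0} = 1
G(16) = mex{1,0,1,3,1} = 2
G(17) = mex{2,1,2,4,2} = 0
G(18) = mex{0,2,0,0,3} = 1
G(19) = mex{1,0,1,1,4} = 2
G(20) = mex{2,1,2,2,0} = 3
G(21) = mex{3,2,0,0,1} = 4
G(22) = mex{4,3,1,1,2} = 0
G(23) = mex{0,4,2,2,0} = 1
G(n+11) = G(n) holds for n = 0,…,8 (a full window of length max(S) = 9), so the sequence is purely periodic with period 11.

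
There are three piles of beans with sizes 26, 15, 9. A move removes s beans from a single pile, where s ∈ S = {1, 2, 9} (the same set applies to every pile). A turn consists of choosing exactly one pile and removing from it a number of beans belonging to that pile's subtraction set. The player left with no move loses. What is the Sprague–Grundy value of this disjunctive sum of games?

1

All piles use S = {1, 2, 9}:
n :  0  1  2  3  4  5  6  7  8  9 10 11 12 13 14 15 16 17 18 19 20 21 22 23 24 25 26
G :  0  1  2  0  1  2  0  1  2  3  0  1  2  0  1  2  0  1  2  3  0  1  2  0  1  2  0
Pile A: G(26) = 0.
Pile B: G(15) = 2.
Pile C: G(9) = 3.
Combined Grundy value = 0 ⊕ 2 ⊕ 3 = 1.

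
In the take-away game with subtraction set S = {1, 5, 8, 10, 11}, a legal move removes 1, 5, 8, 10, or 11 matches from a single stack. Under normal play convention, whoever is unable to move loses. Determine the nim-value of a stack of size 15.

n :  0  1  2  3  4  5  6  7  8  9 10 11 12 13 14 15
G :  0  1  0  1  0  1  0  1  2  3  2  3  2  3  2  3

3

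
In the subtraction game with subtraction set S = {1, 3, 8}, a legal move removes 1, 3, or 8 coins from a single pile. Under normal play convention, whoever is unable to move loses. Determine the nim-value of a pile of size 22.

n :  0  1  2  3  4  5  6  7  8  9 10 11 12 13 14 15 16 17 18 19 20 21 22
G :  0  1  0  1  0  1  0  1  2  3  2  0  1  0  1  0  1  0  1  2  3  2  0

0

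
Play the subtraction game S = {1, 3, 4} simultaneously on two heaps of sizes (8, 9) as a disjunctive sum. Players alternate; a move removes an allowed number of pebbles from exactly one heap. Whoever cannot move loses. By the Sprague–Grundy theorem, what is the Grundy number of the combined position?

1

All heaps use S = {1, 3, 4}:
n : 0 1 2 3 4 5 6 7 8 9
G : 0 1 0 1 2 3 2 0 1 0
Heap A: G(8) = 1.
Heap B: G(9) = 0.
Combined Grundy value = 1 ⊕ 0 = 1.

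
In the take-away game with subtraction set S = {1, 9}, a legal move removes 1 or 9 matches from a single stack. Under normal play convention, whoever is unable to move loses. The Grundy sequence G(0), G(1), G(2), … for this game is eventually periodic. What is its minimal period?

2

n :  0  1  2  3  4  5  6  7  8  9 10 11 12 13 14
G :  0  1  0  1  0  1  0  1  0  1  0  1  0  1  0
G(n+2) = G(n) holds for n = 0,…,8 (a full window of length max(S) = 9), so the sequence is purely periodic with period 2.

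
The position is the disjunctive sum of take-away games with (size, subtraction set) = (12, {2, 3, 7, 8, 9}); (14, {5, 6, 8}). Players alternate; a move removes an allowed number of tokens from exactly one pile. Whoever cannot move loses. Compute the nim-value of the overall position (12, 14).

Pile A, S = {2, 3, 7, 8, 9}:
G(0) = 0
G(1) = mex{} = 0
G(2) = mex{0} = 1
G(3) = mex{0,0} = 1
G(4) = mex{1,0} = 2
G(5) = mex{1,1} = 0
G(6) = mex{2,1} = 0
G(7) = mex{0,2,0} = 1
G(8) = mex{0,0,0,0} = 1
G(9) = mex{1,0,1,0,0} = 2
G(10) = mex{1,1,1,1,0} = 2
G(11) = mex{2,1,2,1,1} = 0
G(12) = mex{2,2,0,2,1} = 3
G_A(12) = 3.
Pile B, S = {5, 6, 8}:
G(0) = 0
G(1) = mex{} = 0
G(2) = mex{} = 0
G(3) = mex{} = 0
G(4) = mex{} = 0
G(5) = mex{0} = 1
G(6) = mex{0,0} = 1
G(7) = mex{0,0} = 1
G(8) = mex{0,0,0} = 1
G(9) = mex{0,0,0} = 1
G(10) = mex{1,0,0} = 2
G(11) = mex{1,1,0} = 2
G(12) = mex{1,1,0} = 2
G(13) = mex{1,1,1} = 0
G(14) = mex{1,1,1} = 0
G_B(14) = 0.
Combined Grundy value = 3 ⊕ 0 = 3.

3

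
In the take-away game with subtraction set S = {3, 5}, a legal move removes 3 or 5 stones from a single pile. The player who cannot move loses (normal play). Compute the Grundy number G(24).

0

n :  0  1  2  3  4  5  6  7  8  9 10 11 12 13 14 15 16 17 18 19 20 21 22 23 24
G :  0  0  0  1  1  1  2  2  0  0  0  1  1  1  2  2  0  0  0  1  1  1  2  2  0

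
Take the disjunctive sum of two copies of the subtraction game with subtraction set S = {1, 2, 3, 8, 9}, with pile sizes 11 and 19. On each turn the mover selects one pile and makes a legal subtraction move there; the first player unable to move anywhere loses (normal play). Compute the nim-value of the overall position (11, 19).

4

All piles use S = {1, 2, 3, 8, 9}:
n :  0  1  2  3  4  5  6  7  8  9 10 11 12 13 14 15 16 17 18 19
G :  0  1  2  3  0  1  2  3  4  5  0  1  2  3  0  1  2  3  4  5
Pile A: G(11) = 1.
Pile B: G(19) = 5.
Combined Grundy value = 1 ⊕ 5 = 4.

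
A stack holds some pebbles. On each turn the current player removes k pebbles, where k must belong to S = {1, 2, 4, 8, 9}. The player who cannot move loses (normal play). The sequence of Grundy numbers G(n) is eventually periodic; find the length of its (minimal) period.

13

n :  0  1  2  3  4  5  6  7  8  9 10 11 12 13 14 15 16 17 18 19 20 21 22 23 24 25 26 27
G :  0  1  2  0  1  2  0  1  2  3  4  5  3  0  1  2  0  1  2  0  1  2  3  4  5  3  0  1
G(n+13) = G(n) holds for n = 0,…,8 (a full window of length max(S) = 9), so the sequence is purely periodic with period 13.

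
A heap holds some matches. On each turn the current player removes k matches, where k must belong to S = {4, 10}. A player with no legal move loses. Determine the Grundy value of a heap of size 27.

1

G(0) = 0
G(1) = mex{} = 0
G(2) = mex{} = 0
G(3) = mex{} = 0
G(4) = mex{0} = 1
G(5) = mex{0} = 1
G(6) = mex{0} = 1
G(7) = mex{0} = 1
G(8) = mex{1} = 0
G(9) = mex{1} = 0
G(10) = mex{1,0} = 2
G(11) = mex{1,0} = 2
G(12) = mex{0,0} = 1
G(13) = mex{0,0} = 1
G(14) = mex{2,1} = 0
G(15) = mex{2,1} = 0
G(16) = mex{1,1} = 0
G(17) = mex{1,1} = 0
G(18) = mex{0,0} = 1
G(19) = mex{0,0} = 1
G(20) = mex{0,2} = 1
G(21) = mex{0,2} = 1
G(22) = mex{1,1} = 0
G(23) = mex{1,1} = 0
G(24) = mex{1,0} = 2
G(25) = mex{1,0} = 2
G(26) = mex{0,0} = 1
G(27) = mex{0,0} = 1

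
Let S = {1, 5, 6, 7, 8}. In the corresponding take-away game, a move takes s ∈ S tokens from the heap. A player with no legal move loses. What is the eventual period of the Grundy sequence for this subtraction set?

G(0) = 0
G(1) = mex{0} = 1
G(2) = mex{1} = 0
G(3) = mex{0} = 1
G(4) = mex{1} = 0
G(5) = mex{0,0} = 1
G(6) = mex{1,1,0} = 2
G(7) = mex{2,0,1,0} = 3
G(8) = mex{3,1,0,1,0} = 2
G(9) = mex{2,0,1,0,1} = 3
G(10) = mex{3,1,0,1,0} = 2
G(11) = mex{2,2,1,0,1} = 3
G(12) = mex{3,3,2,1,0} = 4
G(13) = mex{4,2,3,2,1} = 0
G(14) = mex{0,3,2,3,2} = 1
G(15) = mex{1,2,3,2,3} = 0
G(16) = mex{0,3,2,3,2} = 1
G(17) = mex{1,4,3,2,3} = 0
G(18) = mex{0,0,4,3,2} = 1
G(19) = mex{1,1,0,4,3} = 2
G(20) = mex{2,0,1,0,4} = 3
G(21) = mex{3,1,0,1,0} = 2
G(22) = mex{2,0,1,0,1} = 3
G(23) = mex{3,1,0,1,0} = 2
G(24) = mex{2,2,1,0,1} = 3
G(25) = mex{3,3,2,1,0} = 4
G(26) = mex{4,2,3,2,1} = 0
G(27) = mex{0,3,2,3,2} = 1
G(n+13) = G(n) holds for n = 0,…,7 (a full window of length max(S) = 8), so the sequence is purely periodic with period 13.

13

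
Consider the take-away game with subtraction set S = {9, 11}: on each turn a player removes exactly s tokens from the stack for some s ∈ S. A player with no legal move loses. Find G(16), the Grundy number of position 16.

G(0) = 0
G(1) = mex{} = 0
G(2) = mex{} = 0
G(3) = mex{} = 0
G(4) = mex{} = 0
G(5) = mex{} = 0
G(6) = mex{} = 0
G(7) = mex{} = 0
G(8) = mex{} = 0
G(9) = mex{0} = 1
G(10) = mex{0} = 1
G(11) = mex{0,0} = 1
G(12) = mex{0,0} = 1
G(13) = mex{0,0} = 1
G(14) = mex{0,0} = 1
G(15) = mex{0,0} = 1
G(16) = mex{0,0} = 1

1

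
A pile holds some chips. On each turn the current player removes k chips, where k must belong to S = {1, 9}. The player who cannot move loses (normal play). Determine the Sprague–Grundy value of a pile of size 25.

1

G(0) = 0
G(1) = mex{0} = 1
G(2) = mex{1} = 0
G(3) = mex{0} = 1
G(4) = mex{1} = 0
G(5) = mex{0} = 1
G(6) = mex{1} = 0
G(7) = mex{0} = 1
G(8) = mex{1} = 0
G(9) = mex{0,0} = 1
G(10) = mex{1,1} = 0
G(11) = mex{0,0} = 1
G(12) = mex{1,1} = 0
G(13) = mex{0,0} = 1
G(14) = mex{1,1} = 0
G(15) = mex{0,0} = 1
G(16) = mex{1,1} = 0
G(17) = mex{0,0} = 1
G(18) = mex{1,1} = 0
G(19) = mex{0,0} = 1
G(20) = mex{1,1} = 0
G(21) = mex{0,0} = 1
G(22) = mex{1,1} = 0
G(23) = mex{0,0} = 1
G(24) = mex{1,1} = 0
G(25) = mex{0,0} = 1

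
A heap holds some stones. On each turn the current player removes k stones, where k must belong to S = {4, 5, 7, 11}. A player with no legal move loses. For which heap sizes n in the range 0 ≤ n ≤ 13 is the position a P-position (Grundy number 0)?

G(0) = 0
G(1) = mex{} = 0
G(2) = mex{} = 0
G(3) = mex{} = 0
G(4) = mex{0} = 1
G(5) = mex{0,0} = 1
G(6) = mex{0,0} = 1
G(7) = mex{0,0,0} = 1
G(8) = mex{1,0,0} = 2
G(9) = mex{1,1,0} = 2
G(10) = mex{1,1,0} = 2
G(11) = mex{1,1,1,0} = 2
G(12) = mex{2,1,1,0} = 3
G(13) = mex{2,2,1,0} = 3
P-positions are exactly the n with G(n) = 0.

0, 1, 2, 3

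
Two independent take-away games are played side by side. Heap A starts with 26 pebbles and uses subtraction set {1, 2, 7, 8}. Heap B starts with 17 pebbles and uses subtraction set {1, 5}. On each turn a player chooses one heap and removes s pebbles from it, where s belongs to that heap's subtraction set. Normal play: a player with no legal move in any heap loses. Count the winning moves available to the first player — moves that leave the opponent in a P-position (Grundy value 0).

2

Heap A, S = {1, 2, 7, 8}:
n :  0  1  2  3  4  5  6  7  8  9 10 11 12 13 14 15 16 17 18 19 20 21 22 23 24 25 26
G :  0  1  2  0  1  2  0  1  2  0  1  2  0  1  2  0  1  2  0  1  2  0  1  2  0  1  2
G_A(26) = 2.
Heap B, S = {1, 5}:
G(0) = 0
G(1) = mex{0} = 1
G(2) = mex{1} = 0
G(3) = mex{0} = 1
G(4) = mex{1} = 0
G(5) = mex{0,0} = 1
G(6) = mex{1,1} = 0
G(7) = mex{0,0} = 1
G(8) = mex{1,1} = 0
G(9) = mex{0,0} = 1
G(10) = mex{1,1} = 0
G(11) = mex{0,0} = 1
G(12) = mex{1,1} = 0
G(13) = mex{0,0} = 1
G(14) = mex{1,1} = 0
G(15) = mex{0,0} = 1
G(16) = mex{1,1} = 0
G(17) = mex{0,0} = 1
G_B(17) = 1.
Combined Grundy value = 2 ⊕ 1 = 3.
A winning move leaves total XOR = 0, i.e. changes one component's Grundy value g to g ⊕ X where X is the current total.
Heap A: need g' = 2⊕3 = 1. Options: 26−1→G=1, 26−2→G=0, 26−7→G=1, 26−8→G=0. Hits: 2.
Heap B: need g' = 1⊕3 = 2. Options: 17−1→G=0, 17−5→G=0. Hits: 0.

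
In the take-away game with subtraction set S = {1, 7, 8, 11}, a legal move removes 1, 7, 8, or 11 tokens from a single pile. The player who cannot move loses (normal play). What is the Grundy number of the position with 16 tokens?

G(0) = 0
G(1) = mex{0} = 1
G(2) = mex{1} = 0
G(3) = mex{0} = 1
G(4) = mex{1} = 0
G(5) = mex{0} = 1
G(6) = mex{1} = 0
G(7) = mex{0,0} = 1
G(8) = mex{1,1,0} = 2
G(9) = mex{2,0,1} = 3
G(10) = mex{3,1,0} = 2
G(11) = mex{2,0,1,0} = 3
G(12) = mex{3,1,0,1} = 2
G(13) = mex{2,0,1,0} = 3
G(14) = mex{3,1,0,1} = 2
G(15) = mex{2,2,1,0} = 3
G(16) = mex{3,3,2,1} = 0

0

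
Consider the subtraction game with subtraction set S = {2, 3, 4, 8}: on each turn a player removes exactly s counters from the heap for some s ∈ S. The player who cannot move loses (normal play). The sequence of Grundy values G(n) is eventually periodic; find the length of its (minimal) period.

6

n :  0  1  2  3  4  5  6  7  8  9 10 11 12 13 14 15
G :  0  0  1  1  2  2  0  0  1  1  2  2  0  0  1  1
G(n+6) = G(n) holds for n = 0,…,7 (a full window of length max(S) = 8), so the sequence is purely periodic with period 6.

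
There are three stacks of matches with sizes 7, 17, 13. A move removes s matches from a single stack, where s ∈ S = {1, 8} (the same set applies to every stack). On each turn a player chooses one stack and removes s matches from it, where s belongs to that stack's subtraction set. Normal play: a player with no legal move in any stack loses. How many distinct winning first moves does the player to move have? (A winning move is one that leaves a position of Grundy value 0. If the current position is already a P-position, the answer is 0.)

All stacks use S = {1, 8}:
G(0) = 0
G(1) = mex{0} = 1
G(2) = mex{1} = 0
G(3) = mex{0} = 1
G(4) = mex{1} = 0
G(5) = mex{0} = 1
G(6) = mex{1} = 0
G(7) = mex{0} = 1
G(8) = mex{1,0} = 2
G(9) = mex{2,1} = 0
G(10) = mex{0,0} = 1
G(11) = mex{1,1} = 0
G(12) = mex{0,0} = 1
G(13) = mex{1,1} = 0
G(14) = mex{0,0} = 1
G(15) = mex{1,1} = 0
G(16) = mex{0,2} = 1
G(17) = mex{1,0} = 2
Stack A: G(7) = 1.
Stack B: G(17) = 2.
Stack C: G(13) = 0.
Combined Grundy value = 1 ⊕ 2 ⊕ 0 = 3.
A winning move leaves total XOR = 0, i.e. changes one component's Grundy value g to g ⊕ X where X is the current total.
Stack A: need g' = 1⊕3 = 2. Options: 7−1→G=0. Hits: 0.
Stack B: need g' = 2⊕3 = 1. Options: 17−1→G=1, 17−8→G=0. Hits: 1.
Stack C: need g' = 0⊕3 = 3. Options: 13−1→G=1, 13−8→G=1. Hits: 0.

1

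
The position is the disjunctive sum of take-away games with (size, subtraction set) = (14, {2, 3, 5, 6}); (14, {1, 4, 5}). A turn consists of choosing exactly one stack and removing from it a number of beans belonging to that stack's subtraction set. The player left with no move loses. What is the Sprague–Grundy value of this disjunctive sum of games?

Stack A, S = {2, 3, 5, 6}:
G(0) = 0
G(1) = mex{} = 0
G(2) = mex{0} = 1
G(3) = mex{0,0} = 1
G(4) = mex{1,0} = 2
G(5) = mex{1,1,0} = 2
G(6) = mex{2,1,0,0} = 3
G(7) = mex{2,2,1,0} = 3
G(8) = mex{3,2,1,1} = 0
G(9) = mex{3,3,2,1} = 0
G(10) = mex{0,3,2,2} = 1
G(11) = mex{0,0,3,2} = 1
G(12) = mex{1,0,3,3} = 2
G(13) = mex{1,1,0,3} = 2
G(14) = mex{2,1,0,0} = 3
G_A(14) = 3.
Stack B, S = {1, 4, 5}:
G(0) = 0
G(1) = mex{0} = 1
G(2) = mex{1} = 0
G(3) = mex{0} = 1
G(4) = mex{1,0} = 2
G(5) = mex{2,1,0} = 3
G(6) = mex{3,0,1} = 2
G(7) = mex{2,1,0} = 3
G(8) = mex{3,2,1} = 0
G(9) = mex{0,3,2} = 1
G(10) = mex{1,2,3} = 0
G(11) = mex{0,3,2} = 1
G(12) = mex{1,0,3} = 2
G(13) = mex{2,1,0} = 3
G(14) = mex{3,0,1} = 2
G_B(14) = 2.
Combined Grundy value = 3 ⊕ 2 = 1.

1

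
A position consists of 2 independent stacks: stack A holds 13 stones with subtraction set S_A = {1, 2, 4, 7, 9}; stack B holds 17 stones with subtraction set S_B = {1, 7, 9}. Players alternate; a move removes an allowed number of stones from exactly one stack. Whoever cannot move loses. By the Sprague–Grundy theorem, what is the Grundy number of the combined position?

3

Stack A, S = {1, 2, 4, 7, 9}:
n :  0  1  2  3  4  5  6  7  8  9 10 11 12 13
G :  0  1  2  0  1  2  0  1  2  3  4  0  1  2
G_A(13) = 2.
Stack B, S = {1, 7, 9}:
G(0) = 0
G(1) = mex{0} = 1
G(2) = mex{1} = 0
G(3) = mex{0} = 1
G(4) = mex{1} = 0
G(5) = mex{0} = 1
G(6) = mex{1} = 0
G(7) = mex{0,0} = 1
G(8) = mex{1,1} = 0
G(9) = mex{0,0,0} = 1
G(10) = mex{1,1,1} = 0
G(11) = mex{0,0,0} = 1
G(12) = mex{1,1,1} = 0
G(13) = mex{0,0,0} = 1
G(14) = mex{1,1,1} = 0
G(15) = mex{0,0,0} = 1
G(16) = mex{1,1,1} = 0
G(17) = mex{0,0,0} = 1
G_B(17) = 1.
Combined Grundy value = 2 ⊕ 1 = 3.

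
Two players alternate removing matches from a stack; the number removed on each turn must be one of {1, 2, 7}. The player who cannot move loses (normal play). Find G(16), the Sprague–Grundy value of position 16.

1

G(0) = 0
G(1) = mex{0} = 1
G(2) = mex{1,0} = 2
G(3) = mex{2,1} = 0
G(4) = mex{0,2} = 1
G(5) = mex{1,0} = 2
G(6) = mex{2,1} = 0
G(7) = mex{0,2,0} = 1
G(8) = mex{1,0,1} = 2
G(9) = mex{2,1,2} = 0
G(10) = mex{0,2,0} = 1
G(11) = mex{1,0,1} = 2
G(12) = mex{2,1,2} = 0
G(13) = mex{0,2,0} = 1
G(14) = mex{1,0,1} = 2
G(15) = mex{2,1,2} = 0
G(16) = mex{0,2,0} = 1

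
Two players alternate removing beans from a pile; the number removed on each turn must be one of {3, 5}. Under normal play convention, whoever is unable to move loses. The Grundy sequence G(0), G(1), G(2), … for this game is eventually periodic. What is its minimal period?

n :  0  1  2  3  4  5  6  7  8  9 10 11 12 13 14 15 16 17
G :  0  0  0  1  1  1  2  2  0  0  0  1  1  1  2  2  0  0
G(n+8) = G(n) holds for n = 0,…,4 (a full window of length max(S) = 5), so the sequence is purely periodic with period 8.

8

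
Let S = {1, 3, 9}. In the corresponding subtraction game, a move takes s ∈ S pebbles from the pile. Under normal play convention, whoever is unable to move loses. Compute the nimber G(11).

G(0) = 0
G(1) = mex{0} = 1
G(2) = mex{1} = 0
G(3) = mex{0,0} = 1
G(4) = mex{1,1} = 0
G(5) = mex{0,0} = 1
G(6) = mex{1,1} = 0
G(7) = mex{0,0} = 1
G(8) = mex{1,1} = 0
G(9) = mex{0,0,0} = 1
G(10) = mex{1,1,1} = 0
G(11) = mex{0,0,0} = 1

1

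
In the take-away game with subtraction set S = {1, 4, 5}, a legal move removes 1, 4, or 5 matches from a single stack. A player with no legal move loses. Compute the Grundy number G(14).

2

G(0) = 0
G(1) = mex{0} = 1
G(2) = mex{1} = 0
G(3) = mex{0} = 1
G(4) = mex{1,0} = 2
G(5) = mex{2,1,0} = 3
G(6) = mex{3,0,1} = 2
G(7) = mex{2,1,0} = 3
G(8) = mex{3,2,1} = 0
G(9) = mex{0,3,2} = 1
G(10) = mex{1,2,3} = 0
G(11) = mex{0,3,2} = 1
G(12) = mex{1,0,3} = 2
G(13) = mex{2,1,0} = 3
G(14) = mex{3,0,1} = 2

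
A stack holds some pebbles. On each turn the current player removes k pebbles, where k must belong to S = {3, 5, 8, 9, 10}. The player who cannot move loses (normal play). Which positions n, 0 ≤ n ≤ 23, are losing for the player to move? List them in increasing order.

0, 1, 2, 13, 14, 15

n :  0  1  2  3  4  5  6  7  8  9 10 11 12 13 14 15 16 17 18 19 20 21 22 23
G :  0  0  0  1  1  1  2  2  2  3  3  3  4  0  0  0  1  1  1  2  2  2  3  3
P-positions are exactly the n with G(n) = 0.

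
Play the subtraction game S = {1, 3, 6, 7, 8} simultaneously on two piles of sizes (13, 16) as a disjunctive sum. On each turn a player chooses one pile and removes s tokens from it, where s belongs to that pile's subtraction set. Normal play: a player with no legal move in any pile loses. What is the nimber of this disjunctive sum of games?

All piles use S = {1, 3, 6, 7, 8}:
G(0) = 0
G(1) = mex{0} = 1
G(2) = mex{1} = 0
G(3) = mex{0,0} = 1
G(4) = mex{1,1} = 0
G(5) = mex{0,0} = 1
G(6) = mex{1,1,0} = 2
G(7) = mex{2,0,1,0} = 3
G(8) = mex{3,1,0,1,0} = 2
G(9) = mex{2,2,1,0,1} = 3
G(10) = mex{3,3,0,1,0} = 2
G(11) = mex{2,2,1,0,1} = 3
G(12) = mex{3,3,2,1,0} = 4
G(13) = mex{4,2,3,2,1} = 0
G(14) = mex{0,3,2,3,2} = 1
G(15) = mex{1,4,3,2,3} = 0
G(16) = mex{0,0,2,3,2} = 1
Pile A: G(13) = 0.
Pile B: G(16) = 1.
Combined Grundy value = 0 ⊕ 1 = 1.

1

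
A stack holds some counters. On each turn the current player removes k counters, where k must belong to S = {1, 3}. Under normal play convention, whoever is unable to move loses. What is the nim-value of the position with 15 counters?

G(0) = 0
G(1) = mex{0} = 1
G(2) = mex{1} = 0
G(3) = mex{0,0} = 1
G(4) = mex{1,1} = 0
G(5) = mex{0,0} = 1
G(6) = mex{1,1} = 0
G(7) = mex{0,0} = 1
G(8) = mex{1,1} = 0
G(9) = mex{0,0} = 1
G(10) = mex{1,1} = 0
G(11) = mex{0,0} = 1
G(12) = mex{1,1} = 0
G(13) = mex{0,0} = 1
G(14) = mex{1,1} = 0
G(15) = mex{0,0} = 1

1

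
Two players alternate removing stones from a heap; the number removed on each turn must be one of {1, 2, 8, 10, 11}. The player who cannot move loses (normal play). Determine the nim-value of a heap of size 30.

0

n :  0  1  2  3  4  5  6  7  8  9 10 11 12 13 14 15 16 17 18 19 20 21 22 23 24 25 26 27 28 29 30
G :  0  1  2  0  1  2  0  1  2  0  1  2  0  1  2  0  1  2  0  1  2  0  1  2  0  1  2  0  1  2  0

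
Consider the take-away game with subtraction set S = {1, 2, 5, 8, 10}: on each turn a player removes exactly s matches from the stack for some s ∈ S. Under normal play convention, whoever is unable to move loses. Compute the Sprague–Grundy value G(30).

G(0) = 0
G(1) = mex{0} = 1
G(2) = mex{1,0} = 2
G(3) = mex{2,1} = 0
G(4) = mex{0,2} = 1
G(5) = mex{1,0,0} = 2
G(6) = mex{2,1,1} = 0
G(7) = mex{0,2,2} = 1
G(8) = mex{1,0,0,0} = 2
G(9) = mex{2,1,1,1} = 0
G(10) = mex{0,2,2,2,0} = 1
G(11) = mex{1,0,0,0,1} = 2
G(12) = mex{2,1,1,1,2} = 0
G(13) = mex{0,2,2,2,0} = 1
G(14) = mex{1,0,0,0,1} = 2
G(15) = mex{2,1,1,1,2} = 0
G(16) = mex{0,2,2,2,0} = 1
G(17) = mex{1,0,0,0,1} = 2
G(18) = mex{2,1,1,1,2} = 0
G(19) = mex{0,2,2,2,0} = 1
G(20) = mex{1,0,0,0,1} = 2
G(21) = mex{2,1,1,1,2} = 0
G(22) = mex{0,2,2,2,0} = 1
G(23) = mex{1,0,0,0,1} = 2
G(24) = mex{2,1,1,1,2} = 0
G(25) = mex{0,2,2,2,0} = 1
G(26) = mex{1,0,0,0,1} = 2
G(27) = mex{2,1,1,1,2} = 0
G(28) = mex{0,2,2,2,0} = 1
G(29) = mex{1,0,0,0,1} = 2
G(30) = mex{2,1,1,1,2} = 0

0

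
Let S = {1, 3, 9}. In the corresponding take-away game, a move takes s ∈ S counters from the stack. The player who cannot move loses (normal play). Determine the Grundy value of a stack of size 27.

1

n :  0  1  2  3  4  5  6  7  8  9 10 11 12 13 14 15 16 17 18 19 20 21 22 23 24 25 26 27
G :  0  1  0  1  0  1  0  1  0  1  0  1  0  1  0  1  0  1  0  1  0  1  0  1  0  1  0  1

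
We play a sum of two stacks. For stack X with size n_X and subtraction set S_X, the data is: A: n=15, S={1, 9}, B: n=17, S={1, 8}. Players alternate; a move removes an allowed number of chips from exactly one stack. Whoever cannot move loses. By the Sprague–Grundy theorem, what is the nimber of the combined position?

3

Stack A, S = {1, 9}:
G(0) = 0
G(1) = mex{0} = 1
G(2) = mex{1} = 0
G(3) = mex{0} = 1
G(4) = mex{1} = 0
G(5) = mex{0} = 1
G(6) = mex{1} = 0
G(7) = mex{0} = 1
G(8) = mex{1} = 0
G(9) = mex{0,0} = 1
G(10) = mex{1,1} = 0
G(11) = mex{0,0} = 1
G(12) = mex{1,1} = 0
G(13) = mex{0,0} = 1
G(14) = mex{1,1} = 0
G(15) = mex{0,0} = 1
G_A(15) = 1.
Stack B, S = {1, 8}:
G(0) = 0
G(1) = mex{0} = 1
G(2) = mex{1} = 0
G(3) = mex{0} = 1
G(4) = mex{1} = 0
G(5) = mex{0} = 1
G(6) = mex{1} = 0
G(7) = mex{0} = 1
G(8) = mex{1,0} = 2
G(9) = mex{2,1} = 0
G(10) = mex{0,0} = 1
G(11) = mex{1,1} = 0
G(12) = mex{0,0} = 1
G(13) = mex{1,1} = 0
G(14) = mex{0,0} = 1
G(15) = mex{1,1} = 0
G(16) = mex{0,2} = 1
G(17) = mex{1,0} = 2
G_B(17) = 2.
Combined Grundy value = 1 ⊕ 2 = 3.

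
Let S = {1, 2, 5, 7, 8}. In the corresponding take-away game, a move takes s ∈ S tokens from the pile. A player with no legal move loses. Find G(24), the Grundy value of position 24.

n :  0  1  2  3  4  5  6  7  8  9 10 11 12 13 14 15 16 17 18 19 20 21 22 23 24
G :  0  1  2  0  1  2  0  1  2  0  1  2  0  1  2  0  1  2  0  1  2  0  1  2  0

0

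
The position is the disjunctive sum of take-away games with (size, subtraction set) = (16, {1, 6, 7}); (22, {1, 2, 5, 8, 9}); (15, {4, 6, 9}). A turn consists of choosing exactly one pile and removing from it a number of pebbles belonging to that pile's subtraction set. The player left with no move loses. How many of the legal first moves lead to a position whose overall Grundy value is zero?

5

Pile A, S = {1, 6, 7}:
n :  0  1  2  3  4  5  6  7  8  9 10 11 12 13 14 15 16
G :  0  1  0  1  0  1  2  3  2  3  2  3  0  1  0  1  0
G_A(16) = 0.
Pile B, S = {1, 2, 5, 8, 9}:
n :  0  1  2  3  4  5  6  7  8  9 10 11 12 13 14 15 16 17 18 19 20 21 22
G :  0  1  2  0  1  2  0  1  2  3  0  1  2  0  1  2  0  1  2  3  0  1  2
G_B(22) = 2.
Pile C, S = {4, 6, 9}:
G(0) = 0
G(1) = mex{} = 0
G(2) = mex{} = 0
G(3) = mex{} = 0
G(4) = mex{0} = 1
G(5) = mex{0} = 1
G(6) = mex{0,0} = 1
G(7) = mex{0,0} = 1
G(8) = mex{1,0} = 2
G(9) = mex{1,0,0} = 2
G(10) = mex{1,1,0} = 2
G(11) = mex{1,1,0} = 2
G(12) = mex{2,1,0} = 3
G(13) = mex{2,1,1} = 0
G(14) = mex{2,2,1} = 0
G(15) = mex{2,2,1} = 0
G_C(15) = 0.
Combined Grundy value = 0 ⊕ 2 ⊕ 0 = 2.
A winning move leaves total XOR = 0, i.e. changes one component's Grundy value g to g ⊕ X where X is the current total.
Pile A: need g' = 0⊕2 = 2. Options: 16−1→G=1, 16−6→G=2, 16−7→G=3. Hits: 1.
Pile B: need g' = 2⊕2 = 0. Options: 22−1→G=1, 22−2→G=0, 22−5→G=1, 22−8→G=1, 22−9→G=0. Hits: 2.
Pile C: need g' = 0⊕2 = 2. Options: 15−4→G=2, 15−6→G=2, 15−9→G=1. Hits: 2.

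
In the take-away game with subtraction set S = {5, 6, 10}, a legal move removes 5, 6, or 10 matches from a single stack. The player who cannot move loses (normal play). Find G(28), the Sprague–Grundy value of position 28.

n :  0  1  2  3  4  5  6  7  8  9 10 11 12 13 14 15 16 17 18 19 20 21 22 23 24 25 26 27 28
G :  0  0  0  0  0  1  1  1  1  1  2  2  2  2  2  0  0  0  0  0  1  1  1  1  1  2  2  2  2

2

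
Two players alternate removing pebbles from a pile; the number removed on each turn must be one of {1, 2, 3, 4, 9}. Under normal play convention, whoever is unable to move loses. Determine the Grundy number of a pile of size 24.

4

G(0) = 0
G(1) = mex{0} = 1
G(2) = mex{1,0} = 2
G(3) = mex{2,1,0} = 3
G(4) = mex{3,2,1,0} = 4
G(5) = mex{4,3,2,1} = 0
G(6) = mex{0,4,3,2} = 1
G(7) = mex{1,0,4,3} = 2
G(8) = mex{2,1,0,4} = 3
G(9) = mex{3,2,1,0,0} = 4
G(10) = mex{4,3,2,1,1} = 0
G(11) = mex{0,4,3,2,2} = 1
G(12) = mex{1,0,4,3,3} = 2
G(13) = mex{2,1,0,4,4} = 3
G(14) = mex{3,2,1,0,0} = 4
G(15) = mex{4,3,2,1,1} = 0
G(16) = mex{0,4,3,2,2} = 1
G(17) = mex{1,0,4,3,3} = 2
G(18) = mex{2,1,0,4,4} = 3
G(19) = mex{3,2,1,0,0} = 4
G(20) = mex{4,3,2,1,1} = 0
G(21) = mex{0,4,3,2,2} = 1
G(22) = mex{1,0,4,3,3} = 2
G(23) = mex{2,1,0,4,4} = 3
G(24) = mex{3,2,1,0,0} = 4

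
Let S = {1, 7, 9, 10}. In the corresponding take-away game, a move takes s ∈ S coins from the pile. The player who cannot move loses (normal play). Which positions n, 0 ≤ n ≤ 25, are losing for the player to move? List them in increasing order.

n :  0  1  2  3  4  5  6  7  8  9 10 11 12 13 14 15 16 17 18 19 20 21 22 23 24 25
G :  0  1  0  1  0  1  0  1  0  1  2  3  2  3  2  3  2  3  2  0  1  0  1  0  1  0
P-positions are exactly the n with G(n) = 0.

0, 2, 4, 6, 8, 19, 21, 23, 25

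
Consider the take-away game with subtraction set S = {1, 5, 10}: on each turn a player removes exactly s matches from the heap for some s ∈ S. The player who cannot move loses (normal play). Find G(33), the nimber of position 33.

n :  0  1  2  3  4  5  6  7  8  9 10 11 12 13 14 15 16 17 18 19 20 21 22 23 24 25 26 27 28 29 30 31 32 33
G :  0  1  0  1  0  1  0  1  0  1  2  3  2  3  2  0  1  0  1  0  1  0  1  0  1  2  3  2  3  2  0  1  0  1

1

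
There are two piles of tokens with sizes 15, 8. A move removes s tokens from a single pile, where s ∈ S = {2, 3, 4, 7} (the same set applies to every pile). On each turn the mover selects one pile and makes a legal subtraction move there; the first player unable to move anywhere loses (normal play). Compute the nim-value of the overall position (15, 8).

3

All piles use S = {2, 3, 4, 7}:
n :  0  1  2  3  4  5  6  7  8  9 10 11 12 13 14 15
G :  0  0  1  1  2  2  0  3  1  4  2  0  0  1  1  2
Pile A: G(15) = 2.
Pile B: G(8) = 1.
Combined Grundy value = 2 ⊕ 1 = 3.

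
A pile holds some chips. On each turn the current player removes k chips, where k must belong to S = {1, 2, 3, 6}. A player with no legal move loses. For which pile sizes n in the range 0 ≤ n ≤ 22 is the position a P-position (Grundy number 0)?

0, 4, 8, 12, 16, 20

n :  0  1  2  3  4  5  6  7  8  9 10 11 12 13 14 15 16 17 18 19 20 21 22
G :  0  1  2  3  0  1  2  3  0  1  2  3  0  1  2  3  0  1  2  3  0  1  2
P-positions are exactly the n with G(n) = 0.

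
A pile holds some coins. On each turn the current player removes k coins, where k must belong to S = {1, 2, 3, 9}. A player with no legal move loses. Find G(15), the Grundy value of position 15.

G(0) = 0
G(1) = mex{0} = 1
G(2) = mex{1,0} = 2
G(3) = mex{2,1,0} = 3
G(4) = mex{3,2,1} = 0
G(5) = mex{0,3,2} = 1
G(6) = mex{1,0,3} = 2
G(7) = mex{2,1,0} = 3
G(8) = mex{3,2,1} = 0
G(9) = mex{0,3,2,0} = 1
G(10) = mex{1,0,3,1} = 2
G(11) = mex{2,1,0,2} = 3
G(12) = mex{3,2,1,3} = 0
G(13) = mex{0,3,2,0} = 1
G(14) = mex{1,0,3,1} = 2
G(15) = mex{2,1,0,2} = 3

3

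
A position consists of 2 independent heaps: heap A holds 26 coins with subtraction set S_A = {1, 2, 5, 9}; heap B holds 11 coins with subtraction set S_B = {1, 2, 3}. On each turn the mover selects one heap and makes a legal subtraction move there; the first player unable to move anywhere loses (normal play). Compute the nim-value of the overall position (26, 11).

Heap A, S = {1, 2, 5, 9}:
n :  0  1  2  3  4  5  6  7  8  9 10 11 12 13 14 15 16 17 18 19 20 21 22 23 24 25 26
G :  0  1  2  0  1  2  0  1  2  3  0  1  2  0  1  2  0  1  2  3  0  1  2  0  1  2  0
G_A(26) = 0.
Heap B, S = {1, 2, 3}:
n :  0  1  2  3  4  5  6  7  8  9 10 11
G :  0  1  2  3  0  1  2  3  0  1  2  3
G_B(11) = 3.
Combined Grundy value = 0 ⊕ 3 = 3.

3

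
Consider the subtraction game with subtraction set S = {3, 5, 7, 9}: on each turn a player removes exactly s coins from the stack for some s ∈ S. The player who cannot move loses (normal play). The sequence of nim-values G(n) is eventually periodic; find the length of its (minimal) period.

n :  0  1  2  3  4  5  6  7  8  9 10 11 12 13 14 15 16 17 18 19 20 21 22 23 24 25
G :  0  0  0  1  1  1  2  2  2  3  3  3  0  0  0  1  1  1  2  2  2  3  3  3  0  0
G(n+12) = G(n) holds for n = 0,…,8 (a full window of length max(S) = 9), so the sequence is purely periodic with period 12.

12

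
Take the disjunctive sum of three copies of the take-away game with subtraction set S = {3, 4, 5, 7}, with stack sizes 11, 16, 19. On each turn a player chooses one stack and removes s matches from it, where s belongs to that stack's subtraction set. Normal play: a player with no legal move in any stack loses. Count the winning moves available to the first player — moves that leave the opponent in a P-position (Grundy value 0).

3

All stacks use S = {3, 4, 5, 7}:
G(0) = 0
G(1) = mex{} = 0
G(2) = mex{} = 0
G(3) = mex{0} = 1
G(4) = mex{0,0} = 1
G(5) = mex{0,0,0} = 1
G(6) = mex{1,0,0} = 2
G(7) = mex{1,1,0,0} = 2
G(8) = mex{1,1,1,0} = 2
G(9) = mex{2,1,1,0} = 3
G(10) = mex{2,2,1,1} = 0
G(11) = mex{2,2,2,1} = 0
G(12) = mex{3,2,2,1} = 0
G(13) = mex{0,3,2,2} = 1
G(14) = mex{0,0,3,2} = 1
G(15) = mex{0,0,0,2} = 1
G(16) = mex{1,0,0,3} = 2
G(17) = mex{1,1,0,0} = 2
G(18) = mex{1,1,1,0} = 2
G(19) = mex{2,1,1,0} = 3
Stack A: G(11) = 0.
Stack B: G(16) = 2.
Stack C: G(19) = 3.
Combined Grundy value = 0 ⊕ 2 ⊕ 3 = 1.
A winning move leaves total XOR = 0, i.e. changes one component's Grundy value g to g ⊕ X where X is the current total.
Stack A: need g' = 0⊕1 = 1. Options: 11−3→G=2, 11−4→G=2, 11−5→G=2, 11−7→G=1. Hits: 1.
Stack B: need g' = 2⊕1 = 3. Options: 16−3→G=1, 16−4→G=0, 16−5→G=0, 16−7→G=3. Hits: 1.
Stack C: need g' = 3⊕1 = 2. Options: 19−3→G=2, 19−4→G=1, 19−5→G=1, 19−7→G=0. Hits: 1.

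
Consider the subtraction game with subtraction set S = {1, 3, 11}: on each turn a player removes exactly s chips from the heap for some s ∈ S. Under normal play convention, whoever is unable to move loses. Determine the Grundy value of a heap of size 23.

1

n :  0  1  2  3  4  5  6  7  8  9 10 11 12 13 14 15 16 17 18 19 20 21 22 23
G :  0  1  0  1  0  1  0  1  0  1  0  1  0  1  0  1  0  1  0  1  0  1  0  1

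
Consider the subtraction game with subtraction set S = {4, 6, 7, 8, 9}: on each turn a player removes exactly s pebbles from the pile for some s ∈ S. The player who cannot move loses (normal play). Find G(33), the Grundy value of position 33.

1

G(0) = 0
G(1) = mex{} = 0
G(2) = mex{} = 0
G(3) = mex{} = 0
G(4) = mex{0} = 1
G(5) = mex{0} = 1
G(6) = mex{0,0} = 1
G(7) = mex{0,0,0} = 1
G(8) = mex{1,0,0,0} = 2
G(9) = mex{1,0,0,0,0} = 2
G(10) = mex{1,1,0,0,0} = 2
G(11) = mex{1,1,1,0,0} = 2
G(12) = mex{2,1,1,1,0} = 3
G(13) = mex{2,1,1,1,1} = 0
G(14) = mex{2,2,1,1,1} = 0
G(15) = mex{2,2,2,1,1} = 0
G(16) = mex{3,2,2,2,1} = 0
G(17) = mex{0,2,2,2,2} = 1
G(18) = mex{0,3,2,2,2} = 1
G(19) = mex{0,0,3,2,2} = 1
G(20) = mex{0,0,0,3,2} = 1
G(21) = mex{1,0,0,0,3} = 2
G(22) = mex{1,0,0,0,0} = 2
G(23) = mex{1,1,0,0,0} = 2
G(24) = mex{1,1,1,0,0} = 2
G(25) = mex{2,1,1,1,0} = 3
G(26) = mex{2,1,1,1,1} = 0
G(27) = mex{2,2,1,1,1} = 0
G(28) = mex{2,2,2,1,1} = 0
G(29) = mex{3,2,2,2,1} = 0
G(30) = mex{0,2,2,2,2} = 1
G(31) = mex{0,3,2,2,2} = 1
G(32) = mex{0,0,3,2,2} = 1
G(33) = mex{0,0,0,3,2} = 1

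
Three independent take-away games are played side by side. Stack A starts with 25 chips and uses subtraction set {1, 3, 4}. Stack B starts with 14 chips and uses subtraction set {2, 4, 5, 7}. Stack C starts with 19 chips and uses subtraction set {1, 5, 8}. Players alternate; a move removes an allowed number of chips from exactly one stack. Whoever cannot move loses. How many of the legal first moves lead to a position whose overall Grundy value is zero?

Stack A, S = {1, 3, 4}:
G(0) = 0
G(1) = mex{0} = 1
G(2) = mex{1} = 0
G(3) = mex{0,0} = 1
G(4) = mex{1,1,0} = 2
G(5) = mex{2,0,1} = 3
G(6) = mex{3,1,0} = 2
G(7) = mex{2,2,1} = 0
G(8) = mex{0,3,2} = 1
G(9) = mex{1,2,3} = 0
G(10) = mex{0,0,2} = 1
G(11) = mex{1,1,0} = 2
G(12) = mex{2,0,1} = 3
G(13) = mex{3,1,0} = 2
G(14) = mex{2,2,1} = 0
G(15) = mex{0,3,2} = 1
G(16) = mex{1,2,3} = 0
G(17) = mex{0,0,2} = 1
G(18) = mex{1,1,0} = 2
G(19) = mex{2,0,1} = 3
G(20) = mex{3,1,0} = 2
G(21) = mex{2,2,1} = 0
G(22) = mex{0,3,2} = 1
G(23) = mex{1,2,3} = 0
G(24) = mex{0,0,2} = 1
G(25) = mex{1,1,0} = 2
G_A(25) = 2.
Stack B, S = {2, 4, 5, 7}:
n :  0  1  2  3  4  5  6  7  8  9 10 11 12 13 14
G :  0  0  1  1  2  2  3  3  4  0  0  1  1  2  2
G_B(14) = 2.
Stack C, S = {1, 5, 8}:
n :  0  1  2  3  4  5  6  7  8  9 10 11 12 13 14 15 16 17 18 19
G :  0  1  0  1  0  1  0  1  2  3  2  3  2  0  1  0  1  0  1  0
G_C(19) = 0.
Combined Grundy value = 2 ⊕ 2 ⊕ 0 = 0.
A winning move leaves total XOR = 0, i.e. changes one component's Grundy value g to g ⊕ X where X is the current total.
Stack A: target g' = 2⊕0 = 2, but every legal move changes the Grundy value (mex property), so 0 moves.
Stack B: target g' = 2⊕0 = 2, but every legal move changes the Grundy value (mex property), so 0 moves.
Stack C: target g' = 0⊕0 = 0, but every legal move changes the Grundy value (mex property), so 0 moves.

0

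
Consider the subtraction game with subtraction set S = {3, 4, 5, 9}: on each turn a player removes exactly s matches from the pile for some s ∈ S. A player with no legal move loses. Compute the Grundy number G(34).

2

G(0) = 0
G(1) = mex{} = 0
G(2) = mex{} = 0
G(3) = mex{0} = 1
G(4) = mex{0,0} = 1
G(5) = mex{0,0,0} = 1
G(6) = mex{1,0,0} = 2
G(7) = mex{1,1,0} = 2
G(8) = mex{1,1,1} = 0
G(9) = mex{2,1,1,0} = 3
G(10) = mex{2,2,1,0} = 3
G(11) = mex{0,2,2,0} = 1
G(12) = mex{3,0,2,1} = 4
G(13) = mex{3,3,0,1} = 2
G(14) = mex{1,3,3,1} = 0
G(15) = mex{4,1,3,2} = 0
G(16) = mex{2,4,1,2} = 0
G(17) = mex{0,2,4,0} = 1
G(18) = mex{0,0,2,3} = 1
G(19) = mex{0,0,0,3} = 1
G(20) = mex{1,0,0,1} = 2
G(21) = mex{1,1,0,4} = 2
G(22) = mex{1,1,1,2} = 0
G(23) = mex{2,1,1,0} = 3
G(24) = mex{2,2,1,0} = 3
G(25) = mex{0,2,2,0} = 1
G(26) = mex{3,0,2,1} = 4
G(27) = mex{3,3,0,1} = 2
G(28) = mex{1,3,3,1} = 0
G(29) = mex{4,1,3,2} = 0
G(30) = mex{2,4,1,2} = 0
G(31) = mex{0,2,4,0} = 1
G(32) = mex{0,0,2,3} = 1
G(33) = mex{0,0,0,3} = 1
G(34) = mex{1,0,0,1} = 2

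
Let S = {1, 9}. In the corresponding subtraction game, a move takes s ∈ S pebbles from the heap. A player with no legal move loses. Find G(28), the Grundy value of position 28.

G(0) = 0
G(1) = mex{0} = 1
G(2) = mex{1} = 0
G(3) = mex{0} = 1
G(4) = mex{1} = 0
G(5) = mex{0} = 1
G(6) = mex{1} = 0
G(7) = mex{0} = 1
G(8) = mex{1} = 0
G(9) = mex{0,0} = 1
G(10) = mex{1,1} = 0
G(11) = mex{0,0} = 1
G(12) = mex{1,1} = 0
G(13) = mex{0,0} = 1
G(14) = mex{1,1} = 0
G(15) = mex{0,0} = 1
G(16) = mex{1,1} = 0
G(17) = mex{0,0} = 1
G(18) = mex{1,1} = 0
G(19) = mex{0,0} = 1
G(20) = mex{1,1} = 0
G(21) = mex{0,0} = 1
G(22) = mex{1,1} = 0
G(23) = mex{0,0} = 1
G(24) = mex{1,1} = 0
G(25) = mex{0,0} = 1
G(26) = mex{1,1} = 0
G(27) = mex{0,0} = 1
G(28) = mex{1,1} = 0

0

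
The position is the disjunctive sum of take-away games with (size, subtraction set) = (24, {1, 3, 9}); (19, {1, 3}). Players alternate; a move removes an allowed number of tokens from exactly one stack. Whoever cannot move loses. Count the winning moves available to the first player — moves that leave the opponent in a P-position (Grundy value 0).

Stack A, S = {1, 3, 9}:
n :  0  1  2  3  4  5  6  7  8  9 10 11 12 13 14 15 16 17 18 19 20 21 22 23 24
G :  0  1  0  1  0  1  0  1  0  1  0  1  0  1  0  1  0  1  0  1  0  1  0  1  0
G_A(24) = 0.
Stack B, S = {1, 3}:
n :  0  1  2  3  4  5  6  7  8  9 10 11 12 13 14 15 16 17 18 19
G :  0  1  0  1  0  1  0  1  0  1  0  1  0  1  0  1  0  1  0  1
G_B(19) = 1.
Combined Grundy value = 0 ⊕ 1 = 1.
A winning move leaves total XOR = 0, i.e. changes one component's Grundy value g to g ⊕ X where X is the current total.
Stack A: need g' = 0⊕1 = 1. Options: 24−1→G=1, 24−3→G=1, 24−9→G=1. Hits: 3.
Stack B: need g' = 1⊕1 = 0. Options: 19−1→G=0, 19−3→G=0. Hits: 2.

5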